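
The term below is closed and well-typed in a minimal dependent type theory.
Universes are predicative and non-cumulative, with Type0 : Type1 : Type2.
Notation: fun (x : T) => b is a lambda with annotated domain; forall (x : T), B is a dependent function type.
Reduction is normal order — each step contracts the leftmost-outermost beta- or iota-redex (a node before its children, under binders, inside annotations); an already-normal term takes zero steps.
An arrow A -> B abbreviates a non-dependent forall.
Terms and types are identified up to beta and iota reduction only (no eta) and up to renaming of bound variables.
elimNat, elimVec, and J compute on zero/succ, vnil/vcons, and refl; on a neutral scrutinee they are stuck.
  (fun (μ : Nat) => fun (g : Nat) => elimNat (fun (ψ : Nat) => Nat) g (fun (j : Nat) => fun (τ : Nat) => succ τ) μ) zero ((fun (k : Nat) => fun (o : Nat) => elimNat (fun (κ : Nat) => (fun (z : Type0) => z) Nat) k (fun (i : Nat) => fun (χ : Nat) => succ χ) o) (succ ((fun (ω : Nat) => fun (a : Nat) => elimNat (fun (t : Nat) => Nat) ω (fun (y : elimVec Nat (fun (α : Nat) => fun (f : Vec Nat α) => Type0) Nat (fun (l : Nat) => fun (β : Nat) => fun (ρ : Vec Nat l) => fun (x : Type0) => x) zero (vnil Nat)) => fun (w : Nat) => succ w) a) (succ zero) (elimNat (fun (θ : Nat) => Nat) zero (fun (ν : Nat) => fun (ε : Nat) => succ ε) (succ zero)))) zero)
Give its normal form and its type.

normal form:
  succ (succ (succ zero))
inferred type:
  Nat
observation: 17 normal-order steps separate the term from its normal form.


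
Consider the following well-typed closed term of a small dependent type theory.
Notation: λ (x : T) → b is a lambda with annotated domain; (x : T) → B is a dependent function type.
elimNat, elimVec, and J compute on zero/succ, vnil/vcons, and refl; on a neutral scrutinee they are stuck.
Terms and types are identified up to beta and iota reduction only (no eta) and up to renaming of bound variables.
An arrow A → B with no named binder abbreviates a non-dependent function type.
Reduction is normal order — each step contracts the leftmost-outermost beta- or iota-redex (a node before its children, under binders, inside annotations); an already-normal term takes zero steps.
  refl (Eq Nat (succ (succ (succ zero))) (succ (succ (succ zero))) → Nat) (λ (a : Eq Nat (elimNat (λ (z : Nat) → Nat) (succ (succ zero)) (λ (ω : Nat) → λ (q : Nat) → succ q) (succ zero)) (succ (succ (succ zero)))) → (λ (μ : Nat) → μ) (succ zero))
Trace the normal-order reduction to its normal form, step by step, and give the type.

reduction (normal order):
  refl (Eq Nat (succ (succ (succ zero))) (succ (succ (succ zero))) → Nat) (λ (a : Eq Nat (elimNat (λ (z : Nat) → Nat) (succ (succ zero)) (λ (ω : Nat) → λ (q : Nat) → succ q) (succ zero)) (succ (succ (succ zero)))) → (λ (μ : Nat) → μ) (succ zero))
  ~> refl (Eq Nat (succ (succ (succ zero))) (succ (succ (succ zero))) → Nat) (λ (a : Eq Nat ((λ (z : Nat) → λ (ω : Nat) → succ ω) zero (elimNat (λ (q : Nat) → Nat) (succ (succ zero)) (λ (μ : Nat) → λ (ζ : Nat) → succ ζ) zero)) (succ (succ (succ zero)))) → (λ (e : Nat) → e) (succ zero))
  ~> refl (Eq Nat (succ (succ (succ zero))) (succ (succ (succ zero))) → Nat) (λ (a : Eq Nat ((λ (z : Nat) → succ z) (elimNat (λ (ω : Nat) → Nat) (succ (succ zero)) (λ (q : Nat) → λ (μ : Nat) → succ μ) zero)) (succ (succ (succ zero)))) → (λ (ζ : Nat) → ζ) (succ zero))
  ~> refl (Eq Nat (succ (succ (succ zero))) (succ (succ (succ zero))) → Nat) (λ (a : Eq Nat (succ (elimNat (λ (z : Nat) → Nat) (succ (succ zero)) (λ (ω : Nat) → λ (q : Nat) → succ q) zero)) (succ (succ (succ zero)))) → (λ (μ : Nat) → μ) (succ zero))
  ~> refl (Eq Nat (succ (succ (succ zero))) (succ (succ (succ zero))) → Nat) (λ (a : Eq Nat (succ (succ (succ zero))) (succ (succ (succ zero)))) → (λ (z : Nat) → z) (succ zero))
  ~> refl (Eq Nat (succ (succ (succ zero))) (succ (succ (succ zero))) → Nat) (λ (a : Eq Nat (succ (succ (succ zero))) (succ (succ (succ zero)))) → succ zero)
inferred type:
  Eq (Eq Nat (succ (succ (succ zero))) (succ (succ (succ zero))) → Nat) (λ (a : Eq Nat (succ (succ (succ zero))) (succ (succ (succ zero)))) → succ zero) (λ (z : Eq Nat (succ (succ (succ zero))) (succ (succ (succ zero)))) → succ zero)


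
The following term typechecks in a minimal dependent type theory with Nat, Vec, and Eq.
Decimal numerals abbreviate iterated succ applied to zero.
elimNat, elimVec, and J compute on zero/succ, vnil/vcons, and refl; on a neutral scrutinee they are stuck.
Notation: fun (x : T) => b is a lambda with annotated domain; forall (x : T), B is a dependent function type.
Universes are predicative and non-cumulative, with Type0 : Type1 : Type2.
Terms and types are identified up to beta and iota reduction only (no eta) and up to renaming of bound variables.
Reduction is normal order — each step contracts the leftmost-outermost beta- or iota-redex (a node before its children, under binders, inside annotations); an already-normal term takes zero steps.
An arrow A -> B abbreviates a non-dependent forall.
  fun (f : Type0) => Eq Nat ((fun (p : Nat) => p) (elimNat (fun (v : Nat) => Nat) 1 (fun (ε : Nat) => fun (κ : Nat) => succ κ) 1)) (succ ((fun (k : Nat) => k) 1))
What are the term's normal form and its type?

reduced normal form:
  fun (f : Type0) => Eq Nat 2 2
inferred type:
  Type0 -> Type0
observation: 6 normal-order steps normalize the term, beginning with a beta-redex.


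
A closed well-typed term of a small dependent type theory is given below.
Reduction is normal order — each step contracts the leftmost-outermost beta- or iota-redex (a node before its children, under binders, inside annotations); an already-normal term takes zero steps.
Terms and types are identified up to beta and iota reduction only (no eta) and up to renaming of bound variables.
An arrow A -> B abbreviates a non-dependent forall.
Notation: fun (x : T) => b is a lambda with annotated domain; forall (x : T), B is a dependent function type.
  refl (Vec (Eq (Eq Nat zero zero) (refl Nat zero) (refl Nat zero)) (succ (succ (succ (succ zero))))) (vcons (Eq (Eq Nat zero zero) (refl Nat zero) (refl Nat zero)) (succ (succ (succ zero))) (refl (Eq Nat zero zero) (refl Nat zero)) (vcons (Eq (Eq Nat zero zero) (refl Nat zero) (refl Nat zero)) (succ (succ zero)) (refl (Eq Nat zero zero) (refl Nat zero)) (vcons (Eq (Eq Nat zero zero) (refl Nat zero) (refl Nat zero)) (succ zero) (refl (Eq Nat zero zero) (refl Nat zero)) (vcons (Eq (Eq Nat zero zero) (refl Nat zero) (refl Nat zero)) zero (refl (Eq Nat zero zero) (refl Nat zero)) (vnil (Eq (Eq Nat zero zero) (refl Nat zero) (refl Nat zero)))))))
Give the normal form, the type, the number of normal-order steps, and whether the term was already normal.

reduced normal form:
  refl (Vec (Eq (Eq Nat zero zero) (refl Nat zero) (refl Nat zero)) (succ (succ (succ (succ zero))))) (vcons (Eq (Eq Nat zero zero) (refl Nat zero) (refl Nat zero)) (succ (succ (succ zero))) (refl (Eq Nat zero zero) (refl Nat zero)) (vcons (Eq (Eq Nat zero zero) (refl Nat zero) (refl Nat zero)) (succ (succ zero)) (refl (Eq Nat zero zero) (refl Nat zero)) (vcons (Eq (Eq Nat zero zero) (refl Nat zero) (refl Nat zero)) (succ zero) (refl (Eq Nat zero zero) (refl Nat zero)) (vcons (Eq (Eq Nat zero zero) (refl Nat zero) (refl Nat zero)) zero (refl (Eq Nat zero zero) (refl Nat zero)) (vnil (Eq (Eq Nat zero zero) (refl Nat zero) (refl Nat zero)))))))
type:
  Eq (Vec (Eq (Eq Nat zero zero) (refl Nat zero) (refl Nat zero)) (succ (succ (succ (succ zero))))) (vcons (Eq (Eq Nat zero zero) (refl Nat zero) (refl Nat zero)) (succ (succ (succ zero))) (refl (Eq Nat zero zero) (refl Nat zero)) (vcons (Eq (Eq Nat zero zero) (refl Nat zero) (refl Nat zero)) (succ (succ zero)) (refl (Eq Nat zero zero) (refl Nat zero)) (vcons (Eq (Eq Nat zero zero) (refl Nat zero) (refl Nat zero)) (succ zero) (refl (Eq Nat zero zero) (refl Nat zero)) (vcons (Eq (Eq Nat zero zero) (refl Nat zero) (refl Nat zero)) zero (refl (Eq Nat zero zero) (refl Nat zero)) (vnil (Eq (Eq Nat zero zero) (refl Nat zero) (refl Nat zero))))))) (vcons (Eq (Eq Nat zero zero) (refl Nat zero) (refl Nat zero)) (succ (succ (succ zero))) (refl (Eq Nat zero zero) (refl Nat zero)) (vcons (Eq (Eq Nat zero zero) (refl Nat zero) (refl Nat zero)) (succ (succ zero)) (refl (Eq Nat zero zero) (refl Nat zero)) (vcons (Eq (Eq Nat zero zero) (refl Nat zero) (refl Nat zero)) (succ zero) (refl (Eq Nat zero zero) (refl Nat zero)) (vcons (Eq (Eq Nat zero zero) (refl Nat zero) (refl Nat zero)) zero (refl (Eq Nat zero zero) (refl Nat zero)) (vnil (Eq (Eq Nat zero zero) (refl Nat zero) (refl Nat zero)))))))
normal-order step count: 0
started in normal form: yes


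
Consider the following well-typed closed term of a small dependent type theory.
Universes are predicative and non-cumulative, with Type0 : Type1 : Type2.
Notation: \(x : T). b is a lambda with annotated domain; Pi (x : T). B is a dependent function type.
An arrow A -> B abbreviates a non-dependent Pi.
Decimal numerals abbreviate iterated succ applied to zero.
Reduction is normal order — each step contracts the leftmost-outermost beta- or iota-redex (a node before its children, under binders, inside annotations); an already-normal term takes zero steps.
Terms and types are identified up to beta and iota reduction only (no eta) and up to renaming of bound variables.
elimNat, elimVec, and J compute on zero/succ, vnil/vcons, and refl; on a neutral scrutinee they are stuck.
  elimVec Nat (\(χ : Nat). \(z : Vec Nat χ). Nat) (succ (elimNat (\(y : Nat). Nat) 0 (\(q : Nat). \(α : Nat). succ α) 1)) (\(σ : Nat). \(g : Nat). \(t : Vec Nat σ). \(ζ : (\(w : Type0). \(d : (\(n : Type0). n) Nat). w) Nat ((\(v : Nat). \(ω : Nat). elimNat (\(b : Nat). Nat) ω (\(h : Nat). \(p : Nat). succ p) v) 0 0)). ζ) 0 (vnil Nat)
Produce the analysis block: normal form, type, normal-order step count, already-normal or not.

normal form:
  2
the term's type:
  Nat
steps to reach normal form (normal order): 5
already normal: no
first redex: an elimVec iota-redex


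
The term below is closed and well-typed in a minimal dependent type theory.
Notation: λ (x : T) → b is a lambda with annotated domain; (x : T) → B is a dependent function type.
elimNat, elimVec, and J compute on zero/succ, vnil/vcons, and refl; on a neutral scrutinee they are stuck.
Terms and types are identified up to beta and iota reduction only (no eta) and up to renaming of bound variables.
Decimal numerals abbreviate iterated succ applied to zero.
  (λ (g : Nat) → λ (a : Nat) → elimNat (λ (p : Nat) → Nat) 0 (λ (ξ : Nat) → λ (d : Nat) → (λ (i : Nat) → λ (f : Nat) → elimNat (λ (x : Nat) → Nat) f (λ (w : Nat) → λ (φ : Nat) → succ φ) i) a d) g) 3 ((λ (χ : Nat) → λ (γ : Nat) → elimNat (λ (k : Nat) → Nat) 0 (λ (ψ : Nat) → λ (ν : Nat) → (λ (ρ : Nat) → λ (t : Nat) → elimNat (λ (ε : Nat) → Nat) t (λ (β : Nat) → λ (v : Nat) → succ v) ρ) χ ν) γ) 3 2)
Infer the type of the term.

inferred type:
  Nat


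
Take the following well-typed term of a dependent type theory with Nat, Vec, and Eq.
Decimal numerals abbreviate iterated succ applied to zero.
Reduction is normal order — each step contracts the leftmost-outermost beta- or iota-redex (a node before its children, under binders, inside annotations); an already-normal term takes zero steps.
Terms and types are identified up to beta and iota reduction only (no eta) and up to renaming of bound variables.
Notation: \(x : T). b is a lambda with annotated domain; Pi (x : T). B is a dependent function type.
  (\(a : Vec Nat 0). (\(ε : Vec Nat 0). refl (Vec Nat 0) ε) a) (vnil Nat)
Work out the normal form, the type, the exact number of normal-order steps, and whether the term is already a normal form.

normal form:
  refl (Vec Nat 0) (vnil Nat)
type:
  Eq (Vec Nat 0) (vnil Nat) (vnil Nat)
steps to reach normal form (normal order): 2
already normal: no
first contracted redex: a beta-redex


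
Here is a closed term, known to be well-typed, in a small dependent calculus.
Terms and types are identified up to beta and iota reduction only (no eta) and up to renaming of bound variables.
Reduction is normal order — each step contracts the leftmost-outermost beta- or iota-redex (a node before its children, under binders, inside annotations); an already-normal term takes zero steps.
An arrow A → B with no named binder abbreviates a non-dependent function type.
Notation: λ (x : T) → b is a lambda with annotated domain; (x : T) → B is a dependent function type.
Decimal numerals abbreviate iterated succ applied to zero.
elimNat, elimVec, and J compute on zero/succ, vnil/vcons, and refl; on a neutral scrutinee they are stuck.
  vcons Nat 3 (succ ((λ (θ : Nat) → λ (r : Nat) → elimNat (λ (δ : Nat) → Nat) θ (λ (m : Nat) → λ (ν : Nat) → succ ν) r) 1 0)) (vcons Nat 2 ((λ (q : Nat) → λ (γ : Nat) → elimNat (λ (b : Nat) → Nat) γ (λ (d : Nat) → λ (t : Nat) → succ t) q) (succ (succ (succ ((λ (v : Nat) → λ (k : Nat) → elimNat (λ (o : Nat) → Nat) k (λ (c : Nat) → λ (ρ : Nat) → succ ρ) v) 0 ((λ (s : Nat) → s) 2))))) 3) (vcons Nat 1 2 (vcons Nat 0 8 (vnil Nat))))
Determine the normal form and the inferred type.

reduced normal form:
  vcons Nat 3 2 (vcons Nat 2 8 (vcons Nat 1 2 (vcons Nat 0 8 (vnil Nat))))
type:
  Vec Nat 4


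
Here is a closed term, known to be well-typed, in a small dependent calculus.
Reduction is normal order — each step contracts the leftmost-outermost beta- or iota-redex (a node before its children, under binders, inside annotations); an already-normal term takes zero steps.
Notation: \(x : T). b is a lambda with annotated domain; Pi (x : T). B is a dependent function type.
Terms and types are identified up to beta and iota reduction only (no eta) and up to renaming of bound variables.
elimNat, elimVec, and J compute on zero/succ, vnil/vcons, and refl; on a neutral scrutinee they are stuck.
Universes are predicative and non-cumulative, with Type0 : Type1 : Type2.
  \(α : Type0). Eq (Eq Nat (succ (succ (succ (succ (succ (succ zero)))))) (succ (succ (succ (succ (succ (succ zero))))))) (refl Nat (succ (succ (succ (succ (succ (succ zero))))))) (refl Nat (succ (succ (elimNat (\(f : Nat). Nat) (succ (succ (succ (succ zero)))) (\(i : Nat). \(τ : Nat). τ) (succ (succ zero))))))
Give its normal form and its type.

reduced normal form:
  \(α : Type0). Eq (Eq Nat (succ (succ (succ (succ (succ (succ zero)))))) (succ (succ (succ (succ (succ (succ zero))))))) (refl Nat (succ (succ (succ (succ (succ (succ zero))))))) (refl Nat (succ (succ (succ (succ (succ (succ zero)))))))
type:
  Pi (α : Type0). Type0


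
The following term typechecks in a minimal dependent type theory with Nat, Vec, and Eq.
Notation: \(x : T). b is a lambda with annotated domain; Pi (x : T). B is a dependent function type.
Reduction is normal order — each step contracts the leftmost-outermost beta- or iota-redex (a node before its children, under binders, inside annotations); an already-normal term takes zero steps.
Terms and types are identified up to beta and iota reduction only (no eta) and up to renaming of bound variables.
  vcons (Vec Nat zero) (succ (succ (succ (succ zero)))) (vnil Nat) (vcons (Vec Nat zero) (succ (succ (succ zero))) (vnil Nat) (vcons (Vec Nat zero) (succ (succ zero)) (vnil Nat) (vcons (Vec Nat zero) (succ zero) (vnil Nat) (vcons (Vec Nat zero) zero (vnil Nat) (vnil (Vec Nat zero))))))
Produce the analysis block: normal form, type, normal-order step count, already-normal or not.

resulting normal form:
  vcons (Vec Nat zero) (succ (succ (succ (succ zero)))) (vnil Nat) (vcons (Vec Nat zero) (succ (succ (succ zero))) (vnil Nat) (vcons (Vec Nat zero) (succ (succ zero)) (vnil Nat) (vcons (Vec Nat zero) (succ zero) (vnil Nat) (vcons (Vec Nat zero) zero (vnil Nat) (vnil (Vec Nat zero))))))
inferred type:
  Vec (Vec Nat zero) (succ (succ (succ (succ (succ zero)))))
steps to reach normal form (normal order): 0
already normal: yes


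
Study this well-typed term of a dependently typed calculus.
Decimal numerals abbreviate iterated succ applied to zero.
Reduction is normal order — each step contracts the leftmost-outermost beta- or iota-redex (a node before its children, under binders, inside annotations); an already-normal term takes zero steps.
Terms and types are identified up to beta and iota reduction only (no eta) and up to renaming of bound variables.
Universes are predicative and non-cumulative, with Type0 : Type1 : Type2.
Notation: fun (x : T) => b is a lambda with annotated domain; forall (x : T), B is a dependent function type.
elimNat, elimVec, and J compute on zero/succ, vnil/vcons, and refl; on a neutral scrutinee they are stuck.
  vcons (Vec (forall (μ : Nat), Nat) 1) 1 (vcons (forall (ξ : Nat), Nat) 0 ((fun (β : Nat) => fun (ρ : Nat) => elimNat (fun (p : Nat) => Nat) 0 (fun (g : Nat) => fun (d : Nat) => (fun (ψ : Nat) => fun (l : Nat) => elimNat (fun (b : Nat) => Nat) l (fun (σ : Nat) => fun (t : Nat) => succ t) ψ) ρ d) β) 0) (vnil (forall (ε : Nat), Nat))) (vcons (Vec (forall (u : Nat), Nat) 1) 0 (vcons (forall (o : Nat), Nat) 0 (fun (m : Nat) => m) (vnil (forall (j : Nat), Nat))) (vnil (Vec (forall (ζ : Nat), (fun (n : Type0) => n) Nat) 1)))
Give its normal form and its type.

resulting normal form:
  vcons (Vec (forall (μ : Nat), Nat) 1) 1 (vcons (forall (ξ : Nat), Nat) 0 (fun (β : Nat) => 0) (vnil (forall (ρ : Nat), Nat))) (vcons (Vec (forall (p : Nat), Nat) 1) 0 (vcons (forall (g : Nat), Nat) 0 (fun (d : Nat) => d) (vnil (forall (ψ : Nat), Nat))) (vnil (Vec (forall (l : Nat), Nat) 1)))
the term's type:
  Vec (Vec (forall (μ : Nat), Nat) 1) 2
observation: reduction starts at a beta-redex, and 3 normal-order steps reach the normal form.


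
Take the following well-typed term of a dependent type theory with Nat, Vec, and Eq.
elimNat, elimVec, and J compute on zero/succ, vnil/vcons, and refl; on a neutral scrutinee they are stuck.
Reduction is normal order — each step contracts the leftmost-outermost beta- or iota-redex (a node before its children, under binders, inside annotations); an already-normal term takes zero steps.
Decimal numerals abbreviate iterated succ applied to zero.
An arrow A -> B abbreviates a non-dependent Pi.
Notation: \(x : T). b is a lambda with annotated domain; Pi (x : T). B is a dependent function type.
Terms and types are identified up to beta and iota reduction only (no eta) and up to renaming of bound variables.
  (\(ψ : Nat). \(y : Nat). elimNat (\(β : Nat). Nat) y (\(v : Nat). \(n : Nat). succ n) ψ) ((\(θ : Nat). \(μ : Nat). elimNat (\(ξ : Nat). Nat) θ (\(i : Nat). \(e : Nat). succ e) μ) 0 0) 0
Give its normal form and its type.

normal form:
  0
type:
  Nat


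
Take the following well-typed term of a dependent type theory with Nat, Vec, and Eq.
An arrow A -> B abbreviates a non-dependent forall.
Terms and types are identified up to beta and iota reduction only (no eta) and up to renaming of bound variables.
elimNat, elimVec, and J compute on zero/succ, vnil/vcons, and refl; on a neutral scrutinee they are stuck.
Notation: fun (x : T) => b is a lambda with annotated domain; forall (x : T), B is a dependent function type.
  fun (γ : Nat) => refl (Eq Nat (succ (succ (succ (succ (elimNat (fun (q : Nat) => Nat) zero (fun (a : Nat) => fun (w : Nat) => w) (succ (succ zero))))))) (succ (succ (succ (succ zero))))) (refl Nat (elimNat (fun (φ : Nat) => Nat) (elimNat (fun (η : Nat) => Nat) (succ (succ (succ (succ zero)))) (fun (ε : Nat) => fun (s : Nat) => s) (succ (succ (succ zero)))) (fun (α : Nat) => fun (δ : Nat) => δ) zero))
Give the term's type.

the term's type:
  Nat -> Eq (Eq Nat (succ (succ (succ (succ zero)))) (succ (succ (succ (succ zero))))) (refl Nat (succ (succ (succ (succ zero))))) (refl Nat (succ (succ (succ (succ zero)))))


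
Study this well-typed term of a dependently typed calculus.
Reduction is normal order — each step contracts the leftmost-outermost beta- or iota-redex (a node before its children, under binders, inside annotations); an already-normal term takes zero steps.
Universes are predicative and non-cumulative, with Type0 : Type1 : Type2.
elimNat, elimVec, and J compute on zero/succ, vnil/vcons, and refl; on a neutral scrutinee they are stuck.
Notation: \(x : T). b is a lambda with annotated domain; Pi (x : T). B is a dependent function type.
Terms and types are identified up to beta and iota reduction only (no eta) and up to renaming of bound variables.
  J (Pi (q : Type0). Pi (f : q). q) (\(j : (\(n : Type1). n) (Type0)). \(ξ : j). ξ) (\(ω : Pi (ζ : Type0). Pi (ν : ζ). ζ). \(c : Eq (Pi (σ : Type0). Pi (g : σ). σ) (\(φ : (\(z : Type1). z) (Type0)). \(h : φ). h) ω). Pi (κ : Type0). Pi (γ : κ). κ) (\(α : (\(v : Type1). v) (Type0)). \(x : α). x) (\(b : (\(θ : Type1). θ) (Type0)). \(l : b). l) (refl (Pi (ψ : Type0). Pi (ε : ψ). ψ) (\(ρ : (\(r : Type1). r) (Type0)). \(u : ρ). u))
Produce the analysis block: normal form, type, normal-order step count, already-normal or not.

reduced normal form:
  \(q : Type0). \(f : q). f
the term's type:
  Pi (q : Type0). Pi (f : q). q
normal-order step count: 2
already normal: no
first contracted redex: a J iota-redex


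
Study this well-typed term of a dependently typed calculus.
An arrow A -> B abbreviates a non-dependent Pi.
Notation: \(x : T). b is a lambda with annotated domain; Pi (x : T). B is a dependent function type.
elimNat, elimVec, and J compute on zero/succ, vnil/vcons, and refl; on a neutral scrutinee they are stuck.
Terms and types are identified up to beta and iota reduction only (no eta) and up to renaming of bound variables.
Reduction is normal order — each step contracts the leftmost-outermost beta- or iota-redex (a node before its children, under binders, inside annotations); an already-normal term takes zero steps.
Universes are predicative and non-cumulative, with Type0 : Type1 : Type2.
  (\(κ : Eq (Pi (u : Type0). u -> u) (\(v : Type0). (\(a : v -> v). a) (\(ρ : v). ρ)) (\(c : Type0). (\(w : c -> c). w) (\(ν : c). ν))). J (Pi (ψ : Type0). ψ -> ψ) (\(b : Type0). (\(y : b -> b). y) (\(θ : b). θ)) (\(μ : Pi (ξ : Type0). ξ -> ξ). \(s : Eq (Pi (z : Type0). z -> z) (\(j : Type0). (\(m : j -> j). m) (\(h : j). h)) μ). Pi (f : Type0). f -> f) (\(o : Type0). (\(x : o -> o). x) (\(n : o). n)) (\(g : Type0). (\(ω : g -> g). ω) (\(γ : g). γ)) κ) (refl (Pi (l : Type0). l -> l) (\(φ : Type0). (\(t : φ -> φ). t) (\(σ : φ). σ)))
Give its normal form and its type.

reduced normal form:
  \(κ : Type0). \(u : κ). u
type:
  Pi (κ : Type0). κ -> κ
observation: the term reaches its normal form after 3 normal-order steps.


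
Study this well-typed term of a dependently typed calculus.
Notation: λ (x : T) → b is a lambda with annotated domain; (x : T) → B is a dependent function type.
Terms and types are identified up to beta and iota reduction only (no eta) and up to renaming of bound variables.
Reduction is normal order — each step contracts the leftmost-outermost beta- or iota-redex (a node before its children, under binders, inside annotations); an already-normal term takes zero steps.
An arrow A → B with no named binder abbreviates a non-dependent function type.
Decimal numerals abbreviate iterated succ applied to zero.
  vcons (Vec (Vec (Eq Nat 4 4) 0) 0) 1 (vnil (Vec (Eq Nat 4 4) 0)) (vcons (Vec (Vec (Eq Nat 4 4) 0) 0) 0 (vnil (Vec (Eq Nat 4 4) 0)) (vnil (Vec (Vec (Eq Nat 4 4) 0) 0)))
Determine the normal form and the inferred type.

resulting normal form:
  vcons (Vec (Vec (Eq Nat 4 4) 0) 0) 1 (vnil (Vec (Eq Nat 4 4) 0)) (vcons (Vec (Vec (Eq Nat 4 4) 0) 0) 0 (vnil (Vec (Eq Nat 4 4) 0)) (vnil (Vec (Vec (Eq Nat 4 4) 0) 0)))
type:
  Vec (Vec (Vec (Eq Nat 4 4) 0) 0) 2
observation: no redex remains anywhere in the term; it is its own normal form.


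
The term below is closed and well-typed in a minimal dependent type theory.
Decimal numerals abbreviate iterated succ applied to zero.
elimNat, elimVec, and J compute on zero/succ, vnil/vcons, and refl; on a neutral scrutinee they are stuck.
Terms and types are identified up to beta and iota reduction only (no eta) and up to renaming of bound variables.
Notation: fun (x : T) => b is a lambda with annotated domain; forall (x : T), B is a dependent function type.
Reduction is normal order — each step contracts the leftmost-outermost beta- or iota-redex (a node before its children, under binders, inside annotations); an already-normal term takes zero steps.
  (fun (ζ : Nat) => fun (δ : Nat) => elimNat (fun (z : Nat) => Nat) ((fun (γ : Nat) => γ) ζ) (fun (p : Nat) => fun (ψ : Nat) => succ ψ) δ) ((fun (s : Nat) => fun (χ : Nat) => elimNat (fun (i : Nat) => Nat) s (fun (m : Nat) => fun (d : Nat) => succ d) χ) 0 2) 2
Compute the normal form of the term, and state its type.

resulting normal form:
  4
inferred type:
  Nat
observation: normalization takes exactly 19 steps under the normal-order strategy.


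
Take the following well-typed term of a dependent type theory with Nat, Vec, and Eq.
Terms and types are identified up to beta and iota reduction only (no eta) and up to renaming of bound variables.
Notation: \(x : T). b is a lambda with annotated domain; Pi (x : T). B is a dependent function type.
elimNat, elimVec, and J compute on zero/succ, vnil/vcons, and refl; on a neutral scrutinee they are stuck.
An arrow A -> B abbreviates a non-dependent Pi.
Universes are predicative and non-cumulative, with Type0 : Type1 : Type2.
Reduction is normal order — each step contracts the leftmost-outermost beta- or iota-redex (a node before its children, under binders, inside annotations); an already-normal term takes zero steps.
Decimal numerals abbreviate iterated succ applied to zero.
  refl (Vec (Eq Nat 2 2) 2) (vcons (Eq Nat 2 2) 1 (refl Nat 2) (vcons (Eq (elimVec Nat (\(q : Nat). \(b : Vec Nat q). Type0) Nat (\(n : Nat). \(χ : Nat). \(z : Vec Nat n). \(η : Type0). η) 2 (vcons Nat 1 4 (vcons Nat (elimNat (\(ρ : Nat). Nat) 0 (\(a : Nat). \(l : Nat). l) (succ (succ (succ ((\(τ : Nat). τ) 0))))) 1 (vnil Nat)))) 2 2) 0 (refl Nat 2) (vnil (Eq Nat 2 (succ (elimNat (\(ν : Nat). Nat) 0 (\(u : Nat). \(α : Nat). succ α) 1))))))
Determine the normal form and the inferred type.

reduced normal form:
  refl (Vec (Eq Nat 2 2) 2) (vcons (Eq Nat 2 2) 1 (refl Nat 2) (vcons (Eq Nat 2 2) 0 (refl Nat 2) (vnil (Eq Nat 2 2))))
type:
  Eq (Vec (Eq Nat 2 2) 2) (vcons (Eq Nat 2 2) 1 (refl Nat 2) (vcons (Eq Nat 2 2) 0 (refl Nat 2) (vnil (Eq Nat 2 2)))) (vcons (Eq Nat 2 2) 1 (refl Nat 2) (vcons (Eq Nat 2 2) 0 (refl Nat 2) (vnil (Eq Nat 2 2))))


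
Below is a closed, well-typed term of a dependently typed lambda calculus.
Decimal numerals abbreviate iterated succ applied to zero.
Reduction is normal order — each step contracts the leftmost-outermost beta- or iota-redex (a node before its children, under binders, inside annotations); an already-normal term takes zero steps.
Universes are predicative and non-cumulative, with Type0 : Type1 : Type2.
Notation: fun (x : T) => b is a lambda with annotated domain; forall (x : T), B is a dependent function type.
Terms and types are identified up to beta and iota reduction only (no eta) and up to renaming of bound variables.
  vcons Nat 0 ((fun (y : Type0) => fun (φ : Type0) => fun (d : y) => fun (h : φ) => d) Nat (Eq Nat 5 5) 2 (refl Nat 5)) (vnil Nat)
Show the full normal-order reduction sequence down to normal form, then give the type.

normal-order reduction sequence:
  vcons Nat 0 ((fun (y : Type0) => fun (φ : Type0) => fun (d : y) => fun (h : φ) => d) Nat (Eq Nat 5 5) 2 (refl Nat 5)) (vnil Nat)
  ~> vcons Nat 0 ((fun (y : Type0) => fun (φ : Nat) => fun (d : y) => φ) (Eq Nat 5 5) 2 (refl Nat 5)) (vnil Nat)
  ~> vcons Nat 0 ((fun (y : Nat) => fun (φ : Eq Nat 5 5) => y) 2 (refl Nat 5)) (vnil Nat)
  ~> vcons Nat 0 ((fun (y : Eq Nat 5 5) => 2) (refl Nat 5)) (vnil Nat)
  ~> vcons Nat 0 2 (vnil Nat)
the term's type:
  Vec Nat 1


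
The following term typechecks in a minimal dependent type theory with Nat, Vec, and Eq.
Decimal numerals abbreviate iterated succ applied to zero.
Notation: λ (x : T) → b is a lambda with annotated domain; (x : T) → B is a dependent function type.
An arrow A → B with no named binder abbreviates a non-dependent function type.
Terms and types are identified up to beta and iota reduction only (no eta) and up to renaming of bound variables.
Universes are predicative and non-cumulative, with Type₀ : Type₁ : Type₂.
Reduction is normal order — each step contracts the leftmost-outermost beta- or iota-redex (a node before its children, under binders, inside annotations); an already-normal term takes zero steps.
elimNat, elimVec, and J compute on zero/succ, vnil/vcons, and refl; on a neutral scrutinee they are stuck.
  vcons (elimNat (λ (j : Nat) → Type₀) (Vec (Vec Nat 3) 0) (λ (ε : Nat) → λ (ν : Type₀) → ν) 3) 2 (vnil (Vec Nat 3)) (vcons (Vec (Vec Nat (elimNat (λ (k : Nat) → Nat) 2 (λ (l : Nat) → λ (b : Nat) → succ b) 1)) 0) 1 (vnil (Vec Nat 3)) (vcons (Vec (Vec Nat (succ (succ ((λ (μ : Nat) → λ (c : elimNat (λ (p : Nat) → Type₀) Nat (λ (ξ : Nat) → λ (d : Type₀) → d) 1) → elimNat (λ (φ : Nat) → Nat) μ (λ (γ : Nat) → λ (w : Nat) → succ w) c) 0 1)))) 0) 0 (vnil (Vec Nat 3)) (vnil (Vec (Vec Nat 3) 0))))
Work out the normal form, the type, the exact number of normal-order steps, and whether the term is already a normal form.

normal form:
  vcons (Vec (Vec Nat 3) 0) 2 (vnil (Vec Nat 3)) (vcons (Vec (Vec Nat 3) 0) 1 (vnil (Vec Nat 3)) (vcons (Vec (Vec Nat 3) 0) 0 (vnil (Vec Nat 3)) (vnil (Vec (Vec Nat 3) 0))))
inferred type:
  Vec (Vec (Vec Nat 3) 0) 3
reduction steps (normal order): 20
already normal: no
first redex: an elimNat iota-redex


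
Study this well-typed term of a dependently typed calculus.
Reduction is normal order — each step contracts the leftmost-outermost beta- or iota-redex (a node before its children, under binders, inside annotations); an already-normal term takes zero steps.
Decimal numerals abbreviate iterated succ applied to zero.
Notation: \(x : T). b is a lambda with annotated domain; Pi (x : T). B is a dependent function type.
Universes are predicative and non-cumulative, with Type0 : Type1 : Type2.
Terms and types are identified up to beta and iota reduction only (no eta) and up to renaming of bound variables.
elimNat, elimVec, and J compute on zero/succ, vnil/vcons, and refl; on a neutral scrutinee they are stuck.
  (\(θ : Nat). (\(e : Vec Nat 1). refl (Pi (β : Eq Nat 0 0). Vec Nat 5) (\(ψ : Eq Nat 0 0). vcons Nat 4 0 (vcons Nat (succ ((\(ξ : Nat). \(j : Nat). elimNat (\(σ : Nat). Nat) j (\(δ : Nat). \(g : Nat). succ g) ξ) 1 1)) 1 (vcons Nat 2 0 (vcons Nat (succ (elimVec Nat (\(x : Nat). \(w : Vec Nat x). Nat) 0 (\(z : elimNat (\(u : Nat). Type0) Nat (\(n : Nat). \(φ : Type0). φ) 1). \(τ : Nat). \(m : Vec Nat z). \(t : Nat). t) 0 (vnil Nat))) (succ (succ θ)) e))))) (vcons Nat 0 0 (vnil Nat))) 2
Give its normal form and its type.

resulting normal form:
  refl (Pi (θ : Eq Nat 0 0). Vec Nat 5) (\(e : Eq Nat 0 0). vcons Nat 4 0 (vcons Nat 3 1 (vcons Nat 2 0 (vcons Nat 1 4 (vcons Nat 0 0 (vnil Nat))))))
inferred type:
  Eq (Pi (θ : Eq Nat 0 0). Vec Nat 5) (\(e : Eq Nat 0 0). vcons Nat 4 0 (vcons Nat 3 1 (vcons Nat 2 0 (vcons Nat 1 4 (vcons Nat 0 0 (vnil Nat)))))) (\(β : Eq Nat 0 0). vcons Nat 4 0 (vcons Nat 3 1 (vcons Nat 2 0 (vcons Nat 1 4 (vcons Nat 0 0 (vnil Nat))))))


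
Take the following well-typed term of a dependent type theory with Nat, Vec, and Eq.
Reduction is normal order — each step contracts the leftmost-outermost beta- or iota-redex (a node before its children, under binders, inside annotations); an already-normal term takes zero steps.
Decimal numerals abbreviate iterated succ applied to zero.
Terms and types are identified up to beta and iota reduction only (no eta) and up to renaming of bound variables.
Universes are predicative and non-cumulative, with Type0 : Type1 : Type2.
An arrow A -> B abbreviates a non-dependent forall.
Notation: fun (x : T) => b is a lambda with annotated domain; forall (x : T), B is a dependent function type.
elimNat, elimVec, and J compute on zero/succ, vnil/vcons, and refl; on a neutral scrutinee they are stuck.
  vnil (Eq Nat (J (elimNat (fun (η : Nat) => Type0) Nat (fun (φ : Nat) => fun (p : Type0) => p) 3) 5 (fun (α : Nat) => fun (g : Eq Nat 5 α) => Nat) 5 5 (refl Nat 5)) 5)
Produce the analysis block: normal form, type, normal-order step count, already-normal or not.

resulting normal form:
  vnil (Eq Nat 5 5)
type:
  Vec (Eq Nat 5 5) 0
steps to reach normal form (normal order): 1
already normal: no
first contracted redex: a J iota-redex


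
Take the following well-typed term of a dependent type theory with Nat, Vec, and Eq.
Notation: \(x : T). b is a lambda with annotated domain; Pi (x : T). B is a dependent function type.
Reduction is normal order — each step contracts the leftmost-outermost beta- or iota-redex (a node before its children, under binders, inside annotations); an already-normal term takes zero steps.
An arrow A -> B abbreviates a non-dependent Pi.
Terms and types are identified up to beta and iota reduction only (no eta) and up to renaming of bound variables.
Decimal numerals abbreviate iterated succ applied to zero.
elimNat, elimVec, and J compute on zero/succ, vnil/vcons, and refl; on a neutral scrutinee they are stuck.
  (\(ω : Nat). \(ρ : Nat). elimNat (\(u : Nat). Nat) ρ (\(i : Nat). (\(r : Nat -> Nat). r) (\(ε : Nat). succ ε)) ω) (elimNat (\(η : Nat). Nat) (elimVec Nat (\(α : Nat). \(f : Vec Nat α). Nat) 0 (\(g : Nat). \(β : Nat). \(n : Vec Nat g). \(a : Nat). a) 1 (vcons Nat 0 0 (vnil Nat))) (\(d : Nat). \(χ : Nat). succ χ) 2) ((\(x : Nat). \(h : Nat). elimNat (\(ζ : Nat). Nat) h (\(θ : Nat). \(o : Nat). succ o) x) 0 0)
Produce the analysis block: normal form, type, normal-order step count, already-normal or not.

normal form:
  2
type:
  Nat
normal-order step count: 26
started in normal form: no
first contracted redex: a beta-redex


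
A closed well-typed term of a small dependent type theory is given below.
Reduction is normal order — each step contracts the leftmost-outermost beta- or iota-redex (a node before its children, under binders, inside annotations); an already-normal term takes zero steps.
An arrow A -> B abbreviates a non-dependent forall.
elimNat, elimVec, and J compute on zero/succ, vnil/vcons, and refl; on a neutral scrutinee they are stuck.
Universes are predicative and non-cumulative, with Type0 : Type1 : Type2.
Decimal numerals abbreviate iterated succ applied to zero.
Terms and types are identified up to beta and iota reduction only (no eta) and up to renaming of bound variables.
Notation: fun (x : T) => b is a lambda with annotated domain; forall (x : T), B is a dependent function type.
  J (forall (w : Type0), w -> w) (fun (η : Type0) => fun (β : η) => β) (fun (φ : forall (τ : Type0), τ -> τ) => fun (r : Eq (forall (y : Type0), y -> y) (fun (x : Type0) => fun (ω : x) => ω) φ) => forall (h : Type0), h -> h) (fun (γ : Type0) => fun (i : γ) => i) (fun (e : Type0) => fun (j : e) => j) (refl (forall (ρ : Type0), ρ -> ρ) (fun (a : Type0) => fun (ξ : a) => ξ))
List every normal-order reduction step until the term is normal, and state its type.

normal-order reduction sequence:
  J (forall (w : Type0), w -> w) (fun (η : Type0) => fun (β : η) => β) (fun (φ : forall (τ : Type0), τ -> τ) => fun (r : Eq (forall (y : Type0), y -> y) (fun (x : Type0) => fun (ω : x) => ω) φ) => forall (h : Type0), h -> h) (fun (γ : Type0) => fun (i : γ) => i) (fun (e : Type0) => fun (j : e) => j) (refl (forall (ρ : Type0), ρ -> ρ) (fun (a : Type0) => fun (ξ : a) => ξ))
  ~> fun (w : Type0) => fun (η : w) => η
the term's type:
  forall (w : Type0), w -> w


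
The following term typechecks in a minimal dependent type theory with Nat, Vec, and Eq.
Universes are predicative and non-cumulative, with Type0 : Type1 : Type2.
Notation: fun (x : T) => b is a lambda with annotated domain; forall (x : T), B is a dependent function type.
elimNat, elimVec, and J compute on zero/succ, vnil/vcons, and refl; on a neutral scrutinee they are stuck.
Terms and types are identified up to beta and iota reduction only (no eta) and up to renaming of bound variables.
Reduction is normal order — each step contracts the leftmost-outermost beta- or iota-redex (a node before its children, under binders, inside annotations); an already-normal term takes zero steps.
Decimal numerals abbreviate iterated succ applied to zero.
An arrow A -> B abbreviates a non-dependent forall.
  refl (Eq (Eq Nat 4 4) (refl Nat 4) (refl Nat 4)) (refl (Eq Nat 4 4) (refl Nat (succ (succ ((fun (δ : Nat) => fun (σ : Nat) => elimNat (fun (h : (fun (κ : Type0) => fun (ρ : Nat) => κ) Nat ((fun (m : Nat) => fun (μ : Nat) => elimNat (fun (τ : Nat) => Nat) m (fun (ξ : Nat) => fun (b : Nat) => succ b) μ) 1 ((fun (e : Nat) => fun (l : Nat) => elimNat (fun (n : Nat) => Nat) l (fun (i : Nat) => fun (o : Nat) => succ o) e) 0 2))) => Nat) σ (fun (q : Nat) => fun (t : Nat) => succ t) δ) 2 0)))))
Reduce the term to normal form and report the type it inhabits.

reduced normal form:
  refl (Eq (Eq Nat 4 4) (refl Nat 4) (refl Nat 4)) (refl (Eq Nat 4 4) (refl Nat 4))
type:
  Eq (Eq (Eq Nat 4 4) (refl Nat 4) (refl Nat 4)) (refl (Eq Nat 4 4) (refl Nat 4)) (refl (Eq Nat 4 4) (refl Nat 4))
observation: 9 normal-order steps normalize the term, beginning with a beta-redex.


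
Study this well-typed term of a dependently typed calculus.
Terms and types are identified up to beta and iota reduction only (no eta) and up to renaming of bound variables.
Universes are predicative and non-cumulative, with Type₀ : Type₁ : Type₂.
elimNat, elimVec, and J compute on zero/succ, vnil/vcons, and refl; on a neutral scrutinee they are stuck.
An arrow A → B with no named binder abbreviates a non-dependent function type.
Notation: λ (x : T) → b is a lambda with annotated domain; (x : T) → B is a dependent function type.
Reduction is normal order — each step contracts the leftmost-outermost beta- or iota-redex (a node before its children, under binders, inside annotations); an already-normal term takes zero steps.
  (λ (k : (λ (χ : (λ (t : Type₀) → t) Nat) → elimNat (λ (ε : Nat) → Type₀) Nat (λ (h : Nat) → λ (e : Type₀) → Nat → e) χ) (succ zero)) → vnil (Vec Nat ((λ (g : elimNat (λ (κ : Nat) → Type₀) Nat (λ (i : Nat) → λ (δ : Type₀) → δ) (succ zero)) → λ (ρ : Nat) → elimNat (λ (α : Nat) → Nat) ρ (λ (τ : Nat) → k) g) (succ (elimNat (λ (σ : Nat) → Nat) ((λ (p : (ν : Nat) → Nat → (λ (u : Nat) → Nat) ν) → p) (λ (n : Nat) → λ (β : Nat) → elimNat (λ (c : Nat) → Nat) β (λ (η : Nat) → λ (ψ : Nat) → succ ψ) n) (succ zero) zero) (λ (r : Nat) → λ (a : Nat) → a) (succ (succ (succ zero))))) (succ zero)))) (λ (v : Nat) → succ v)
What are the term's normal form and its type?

normal form:
  vnil (Vec Nat (succ (succ (succ zero))))
inferred type:
  Vec (Vec Nat (succ (succ (succ zero)))) zero
observation: the term reaches its normal form after 27 normal-order steps.


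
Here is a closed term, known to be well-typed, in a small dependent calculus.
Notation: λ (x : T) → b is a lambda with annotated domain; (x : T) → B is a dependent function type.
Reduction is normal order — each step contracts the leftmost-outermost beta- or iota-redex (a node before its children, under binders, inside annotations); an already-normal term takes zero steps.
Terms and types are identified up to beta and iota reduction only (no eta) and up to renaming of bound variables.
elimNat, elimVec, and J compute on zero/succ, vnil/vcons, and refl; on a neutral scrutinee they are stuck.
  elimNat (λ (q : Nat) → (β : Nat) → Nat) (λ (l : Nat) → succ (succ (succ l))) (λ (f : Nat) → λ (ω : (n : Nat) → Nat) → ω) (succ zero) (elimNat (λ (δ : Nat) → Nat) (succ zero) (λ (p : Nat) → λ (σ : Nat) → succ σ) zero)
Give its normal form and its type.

reduced normal form:
  succ (succ (succ (succ zero)))
inferred type:
  Nat
observation: normalization takes exactly 6 steps under the normal-order strategy.
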